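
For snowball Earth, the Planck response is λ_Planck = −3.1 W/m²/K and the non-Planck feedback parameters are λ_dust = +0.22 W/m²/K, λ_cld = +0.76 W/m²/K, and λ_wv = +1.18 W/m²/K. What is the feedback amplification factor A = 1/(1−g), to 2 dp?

Convert to gains: g_dust = 0.22/3.1 = 0.07097; g_cld = 0.76/3.1 = 0.2452; g_wv = 1.18/3.1 = 0.3806.
Total gain g = 0.69677.
A = 1/(1 − 0.69677) = 3.30.

3.30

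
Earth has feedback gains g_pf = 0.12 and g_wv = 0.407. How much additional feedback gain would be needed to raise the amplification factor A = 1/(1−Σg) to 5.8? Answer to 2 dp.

0.30

Current total gain = 0.527.
Target gain for A = 5.8: g* = 1 − 1/5.8 = 0.8276.
Additional gain needed = 0.8276 − 0.527 = 0.30.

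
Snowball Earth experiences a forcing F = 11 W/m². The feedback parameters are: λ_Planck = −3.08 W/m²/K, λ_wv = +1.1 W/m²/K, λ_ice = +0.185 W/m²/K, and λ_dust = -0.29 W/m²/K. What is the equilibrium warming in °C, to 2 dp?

Net feedback parameter λ = (−3.08) + (+1.1) + (+0.185) + (-0.29) = -2.085 W/m²/K.
ΔT = −F/λ = −11/(-2.085) = 5.28 °C.

5.28 °C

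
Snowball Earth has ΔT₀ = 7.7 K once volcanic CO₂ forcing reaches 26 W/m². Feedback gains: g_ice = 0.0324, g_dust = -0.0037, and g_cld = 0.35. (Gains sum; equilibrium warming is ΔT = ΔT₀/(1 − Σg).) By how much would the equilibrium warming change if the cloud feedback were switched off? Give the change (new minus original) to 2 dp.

-4.47 K

Original: g = 0.3787, ΔT = 7.7/(1−0.3787) = 12.3934 K.
Without cloud: g' = 0.0287, ΔT' = 7.7/(1−0.0287) = 7.9275 K.
Change = 7.9275 − 12.3934 = -4.47 K.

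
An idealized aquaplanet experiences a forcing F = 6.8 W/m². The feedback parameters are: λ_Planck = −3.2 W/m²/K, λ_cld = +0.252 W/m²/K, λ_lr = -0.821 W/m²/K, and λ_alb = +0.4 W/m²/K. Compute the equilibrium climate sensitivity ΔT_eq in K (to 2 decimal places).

Net feedback parameter λ = (−3.2) + (+0.252) + (-0.821) + (+0.4) = -3.369 W/m²/K.
ΔT = −F/λ = −6.8/(-3.369) = 2.02 K.

2.02 K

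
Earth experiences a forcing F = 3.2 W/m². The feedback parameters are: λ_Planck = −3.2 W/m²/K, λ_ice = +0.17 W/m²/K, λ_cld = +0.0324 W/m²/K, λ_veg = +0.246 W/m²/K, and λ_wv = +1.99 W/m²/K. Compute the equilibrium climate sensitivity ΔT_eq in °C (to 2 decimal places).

Net feedback parameter λ = (−3.2) + (+0.17) + (+0.0324) + (+0.246) + (+1.99) = -0.7616 W/m²/K.
ΔT = −F/λ = −3.2/(-0.7616) = 4.20 °C.

4.20 °C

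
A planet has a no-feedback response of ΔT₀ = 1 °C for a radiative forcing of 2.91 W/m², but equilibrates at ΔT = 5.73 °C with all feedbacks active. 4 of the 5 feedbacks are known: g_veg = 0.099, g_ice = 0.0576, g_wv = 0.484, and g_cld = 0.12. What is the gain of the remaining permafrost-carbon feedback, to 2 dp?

Amplification A = ΔT/ΔT₀ = 5.73/1 = 5.73.
Total gain g = 1 − 1/A = 1 − 1/5.73 = 0.8255.
Known gains sum to 0.099 + 0.0576 + 0.484 + 0.12 = 0.7606.
g_pf = 0.8255 − 0.7606 = 0.06.

0.06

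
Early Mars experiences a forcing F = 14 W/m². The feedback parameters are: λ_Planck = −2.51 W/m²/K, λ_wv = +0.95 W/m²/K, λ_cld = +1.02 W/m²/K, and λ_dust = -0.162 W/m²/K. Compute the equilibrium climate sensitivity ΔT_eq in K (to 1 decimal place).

Net feedback parameter λ = (−2.51) + (+0.95) + (+1.02) + (-0.162) = -0.702 W/m²/K.
ΔT = −F/λ = −14/(-0.702) = 19.9 K.

19.9 K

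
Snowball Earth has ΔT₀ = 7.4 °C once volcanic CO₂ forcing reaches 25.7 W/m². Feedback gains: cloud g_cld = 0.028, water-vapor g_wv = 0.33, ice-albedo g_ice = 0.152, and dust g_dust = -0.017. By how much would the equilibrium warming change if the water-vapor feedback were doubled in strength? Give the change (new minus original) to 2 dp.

27.21 °C

Original: g = 0.493, ΔT = 7.4/(1−0.493) = 14.5957 °C.
With doubled water-vapor: g' = 0.823, ΔT' = 7.4/(1−0.823) = 41.8079 °C.
Change = 41.8079 − 14.5957 = 27.21 °C.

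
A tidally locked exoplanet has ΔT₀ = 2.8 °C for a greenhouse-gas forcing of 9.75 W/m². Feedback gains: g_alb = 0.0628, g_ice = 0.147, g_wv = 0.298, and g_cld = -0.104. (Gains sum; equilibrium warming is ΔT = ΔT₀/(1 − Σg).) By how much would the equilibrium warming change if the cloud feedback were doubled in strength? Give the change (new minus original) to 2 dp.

-0.70 °C

Original: g = 0.4038, ΔT = 2.8/(1−0.4038) = 4.6964 °C.
With doubled cloud: g' = 0.2998, ΔT' = 2.8/(1−0.2998) = 3.9989 °C.
Change = 3.9989 − 4.6964 = -0.70 °C.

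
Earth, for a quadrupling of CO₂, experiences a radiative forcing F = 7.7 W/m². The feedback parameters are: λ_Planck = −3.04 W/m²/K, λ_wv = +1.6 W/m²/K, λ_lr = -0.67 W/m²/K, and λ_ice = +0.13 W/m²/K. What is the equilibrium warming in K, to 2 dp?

3.89 K

Net feedback parameter λ = (−3.04) + (+1.6) + (-0.67) + (+0.13) = -1.98 W/m²/K.
ΔT = −F/λ = −7.7/(-1.98) = 3.89 K.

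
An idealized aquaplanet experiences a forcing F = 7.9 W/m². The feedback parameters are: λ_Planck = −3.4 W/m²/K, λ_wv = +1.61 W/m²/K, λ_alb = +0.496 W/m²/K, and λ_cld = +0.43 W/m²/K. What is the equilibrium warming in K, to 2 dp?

Net feedback parameter λ = (−3.4) + (+1.61) + (+0.496) + (+0.43) = -0.864 W/m²/K.
ΔT = −F/λ = −7.9/(-0.864) = 9.14 K.

9.14 K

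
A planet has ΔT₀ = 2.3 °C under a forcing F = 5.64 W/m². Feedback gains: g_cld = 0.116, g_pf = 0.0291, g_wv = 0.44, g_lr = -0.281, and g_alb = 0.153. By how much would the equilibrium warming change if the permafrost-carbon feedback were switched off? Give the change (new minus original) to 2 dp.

-0.22 °C

Original: g = 0.4571, ΔT = 2.3/(1−0.4571) = 4.2365 °C.
Without permafrost-carbon: g' = 0.428, ΔT' = 2.3/(1−0.428) = 4.0210 °C.
Change = 4.0210 − 4.2365 = -0.22 °C.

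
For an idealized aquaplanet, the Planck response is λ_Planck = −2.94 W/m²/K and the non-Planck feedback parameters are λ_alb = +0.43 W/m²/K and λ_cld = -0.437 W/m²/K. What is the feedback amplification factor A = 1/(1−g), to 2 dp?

1.00

Convert to gains: g_alb = 0.43/2.94 = 0.1463; g_cld = -0.437/2.94 = -0.1486.
Total gain g = -0.0023.
A = 1/(1 + 0.0023) = 1.00.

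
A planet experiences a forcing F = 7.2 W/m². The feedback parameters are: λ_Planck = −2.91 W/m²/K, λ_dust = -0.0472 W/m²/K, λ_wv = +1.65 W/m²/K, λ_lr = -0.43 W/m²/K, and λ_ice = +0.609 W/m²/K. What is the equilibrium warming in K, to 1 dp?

Net feedback parameter λ = (−2.91) + (-0.0472) + (+1.65) + (-0.43) + (+0.609) = -1.1282 W/m²/K.
ΔT = −F/λ = −7.2/(-1.1282) = 6.4 K.

6.4 K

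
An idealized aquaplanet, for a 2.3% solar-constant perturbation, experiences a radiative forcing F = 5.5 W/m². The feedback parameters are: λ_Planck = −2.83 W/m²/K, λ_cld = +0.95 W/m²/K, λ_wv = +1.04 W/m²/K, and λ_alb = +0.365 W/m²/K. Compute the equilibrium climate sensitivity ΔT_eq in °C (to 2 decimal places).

Net feedback parameter λ = (−2.83) + (+0.95) + (+1.04) + (+0.365) = -0.475 W/m²/K.
ΔT = −F/λ = −5.5/(-0.475) = 11.58 °C.

11.58 °C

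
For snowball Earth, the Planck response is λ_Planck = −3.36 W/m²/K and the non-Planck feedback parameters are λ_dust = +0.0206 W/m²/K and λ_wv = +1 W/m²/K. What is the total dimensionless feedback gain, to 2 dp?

Convert to gains: g_dust = 0.0206/3.36 = 0.006131; g_wv = 1/3.36 = 0.2976.
Total gain g = 0.303731.

0.30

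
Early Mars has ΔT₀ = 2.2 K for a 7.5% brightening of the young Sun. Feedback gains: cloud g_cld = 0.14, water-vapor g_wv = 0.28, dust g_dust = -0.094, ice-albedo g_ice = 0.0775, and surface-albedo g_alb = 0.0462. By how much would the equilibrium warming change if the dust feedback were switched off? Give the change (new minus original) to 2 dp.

Original: g = 0.4497, ΔT = 2.2/(1−0.4497) = 3.9978 K.
Without dust: g' = 0.5437, ΔT' = 2.2/(1−0.5437) = 4.8214 K.
Change = 4.8214 − 3.9978 = 0.82 K.

0.82 K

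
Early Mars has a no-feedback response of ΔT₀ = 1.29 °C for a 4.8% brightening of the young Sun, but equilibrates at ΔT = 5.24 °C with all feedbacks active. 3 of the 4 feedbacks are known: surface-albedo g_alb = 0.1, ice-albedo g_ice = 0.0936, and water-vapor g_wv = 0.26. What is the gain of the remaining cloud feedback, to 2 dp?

0.30

Amplification A = ΔT/ΔT₀ = 5.24/1.29 = 4.062.
Total gain g = 1 − 1/A = 1 − 1/4.062 = 0.7538.
Known gains sum to 0.1 + 0.0936 + 0.26 = 0.4536.
g_cld = 0.7538 − 0.4536 = 0.30.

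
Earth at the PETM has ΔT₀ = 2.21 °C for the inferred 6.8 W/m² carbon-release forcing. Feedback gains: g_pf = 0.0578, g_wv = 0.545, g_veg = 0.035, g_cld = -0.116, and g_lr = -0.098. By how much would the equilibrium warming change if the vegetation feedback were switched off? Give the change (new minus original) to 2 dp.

Original: g = 0.4238, ΔT = 2.21/(1−0.4238) = 3.8355 °C.
Without vegetation: g' = 0.3888, ΔT' = 2.21/(1−0.3888) = 3.6158 °C.
Change = 3.6158 − 3.8355 = -0.22 °C.

-0.22 °C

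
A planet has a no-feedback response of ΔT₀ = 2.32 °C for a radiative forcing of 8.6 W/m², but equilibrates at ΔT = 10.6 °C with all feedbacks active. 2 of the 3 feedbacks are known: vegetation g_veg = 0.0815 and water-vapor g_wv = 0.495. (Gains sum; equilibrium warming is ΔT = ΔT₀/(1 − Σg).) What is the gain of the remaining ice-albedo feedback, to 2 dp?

0.20

Amplification A = ΔT/ΔT₀ = 10.6/2.32 = 4.569.
Total gain g = 1 − 1/A = 1 − 1/4.569 = 0.7811.
Known gains sum to 0.0815 + 0.495 = 0.5765.
g_ice = 0.7811 − 0.5765 = 0.20.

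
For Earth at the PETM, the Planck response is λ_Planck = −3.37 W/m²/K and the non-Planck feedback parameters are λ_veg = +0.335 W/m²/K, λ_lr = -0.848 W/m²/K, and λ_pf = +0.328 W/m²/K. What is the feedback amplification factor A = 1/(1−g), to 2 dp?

0.95

Convert to gains: g_veg = 0.335/3.37 = 0.09941; g_lr = -0.848/3.37 = -0.2516; g_pf = 0.328/3.37 = 0.09733.
Total gain g = -0.05486.
A = 1/(1 + 0.05486) = 0.95.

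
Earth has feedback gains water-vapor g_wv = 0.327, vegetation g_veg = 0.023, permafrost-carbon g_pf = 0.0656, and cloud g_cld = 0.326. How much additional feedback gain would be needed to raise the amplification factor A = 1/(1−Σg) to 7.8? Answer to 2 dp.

0.13

Current total gain = 0.7416.
Target gain for A = 7.8: g* = 1 − 1/7.8 = 0.8718.
Additional gain needed = 0.8718 − 0.7416 = 0.13.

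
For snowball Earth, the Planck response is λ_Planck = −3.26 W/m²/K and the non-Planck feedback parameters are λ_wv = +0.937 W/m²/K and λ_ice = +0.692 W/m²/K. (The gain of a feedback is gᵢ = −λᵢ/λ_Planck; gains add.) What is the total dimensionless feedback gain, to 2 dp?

Convert to gains: g_wv = 0.937/3.26 = 0.2874; g_ice = 0.692/3.26 = 0.2123.
Total gain g = 0.4997.

0.50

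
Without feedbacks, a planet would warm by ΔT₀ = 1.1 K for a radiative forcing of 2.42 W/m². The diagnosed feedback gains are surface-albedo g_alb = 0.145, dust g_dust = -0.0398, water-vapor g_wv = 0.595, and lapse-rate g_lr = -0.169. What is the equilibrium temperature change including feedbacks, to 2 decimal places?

Total gain g = 0.145 − 0.0398 + 0.595 − 0.169 = 0.5312.
Amplification A = 1/(1 − 0.5312) = 2.133.
ΔT = 1.1 × 2.133 = 2.35 K.

2.35 K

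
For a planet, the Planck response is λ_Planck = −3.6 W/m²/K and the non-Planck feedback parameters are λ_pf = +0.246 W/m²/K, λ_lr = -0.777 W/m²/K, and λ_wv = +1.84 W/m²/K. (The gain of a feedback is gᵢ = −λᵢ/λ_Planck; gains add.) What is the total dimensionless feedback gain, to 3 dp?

Convert to gains: g_pf = 0.246/3.6 = 0.06833; g_lr = -0.777/3.6 = -0.2158; g_wv = 1.84/3.6 = 0.5111.
Total gain g = 0.36363.

0.364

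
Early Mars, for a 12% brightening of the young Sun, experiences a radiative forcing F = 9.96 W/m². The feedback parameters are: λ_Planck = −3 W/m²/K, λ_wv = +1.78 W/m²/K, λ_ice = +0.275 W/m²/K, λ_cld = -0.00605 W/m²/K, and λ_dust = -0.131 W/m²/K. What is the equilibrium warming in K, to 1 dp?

9.2 K

Net feedback parameter λ = (−3) + (+1.78) + (+0.275) + (-0.00605) + (-0.131) = -1.08205 W/m²/K.
ΔT = −F/λ = −9.96/(-1.08205) = 9.2 K.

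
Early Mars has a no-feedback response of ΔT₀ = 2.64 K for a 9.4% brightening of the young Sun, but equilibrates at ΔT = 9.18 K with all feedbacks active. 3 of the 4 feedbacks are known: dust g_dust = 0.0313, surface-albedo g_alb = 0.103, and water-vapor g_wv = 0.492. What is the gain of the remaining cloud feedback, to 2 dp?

0.09

Amplification A = ΔT/ΔT₀ = 9.18/2.64 = 3.477.
Total gain g = 1 − 1/A = 1 − 1/3.477 = 0.7124.
Known gains sum to 0.0313 + 0.103 + 0.492 = 0.6263.
g_cld = 0.7124 − 0.6263 = 0.09.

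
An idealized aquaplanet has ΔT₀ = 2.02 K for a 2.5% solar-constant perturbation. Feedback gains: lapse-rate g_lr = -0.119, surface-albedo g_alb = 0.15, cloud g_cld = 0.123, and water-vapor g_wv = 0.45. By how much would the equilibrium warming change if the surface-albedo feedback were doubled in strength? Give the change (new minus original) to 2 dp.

3.11 K

Original: g = 0.604, ΔT = 2.02/(1−0.604) = 5.1010 K.
With doubled surface-albedo: g' = 0.754, ΔT' = 2.02/(1−0.754) = 8.2114 K.
Change = 8.2114 − 5.1010 = 3.11 K.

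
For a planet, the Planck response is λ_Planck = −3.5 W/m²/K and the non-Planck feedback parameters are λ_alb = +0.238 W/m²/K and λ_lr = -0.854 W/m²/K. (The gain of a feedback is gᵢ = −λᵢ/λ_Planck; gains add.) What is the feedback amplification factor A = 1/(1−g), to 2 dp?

Convert to gains: g_alb = 0.238/3.5 = 0.068; g_lr = -0.854/3.5 = -0.244.
Total gain g = -0.176.
A = 1/(1 + 0.176) = 0.85.

0.85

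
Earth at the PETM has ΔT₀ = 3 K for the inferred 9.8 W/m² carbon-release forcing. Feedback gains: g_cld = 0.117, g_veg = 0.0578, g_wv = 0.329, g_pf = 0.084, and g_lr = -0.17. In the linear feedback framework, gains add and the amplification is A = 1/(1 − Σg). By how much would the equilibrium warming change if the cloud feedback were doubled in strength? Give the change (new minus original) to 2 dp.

Original: g = 0.4178, ΔT = 3/(1−0.4178) = 5.1529 K.
With doubled cloud: g' = 0.5348, ΔT' = 3/(1−0.5348) = 6.4488 K.
Change = 6.4488 − 5.1529 = 1.30 K.

1.30 K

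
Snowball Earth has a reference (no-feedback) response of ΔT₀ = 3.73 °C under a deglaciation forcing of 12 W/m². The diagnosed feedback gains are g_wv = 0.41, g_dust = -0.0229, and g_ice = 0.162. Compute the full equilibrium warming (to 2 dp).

8.27 °C

Total gain g = 0.41 − 0.0229 + 0.162 = 0.5491.
Amplification A = 1/(1 − 0.5491) = 2.218.
ΔT = 3.73 × 2.218 = 8.27 °C.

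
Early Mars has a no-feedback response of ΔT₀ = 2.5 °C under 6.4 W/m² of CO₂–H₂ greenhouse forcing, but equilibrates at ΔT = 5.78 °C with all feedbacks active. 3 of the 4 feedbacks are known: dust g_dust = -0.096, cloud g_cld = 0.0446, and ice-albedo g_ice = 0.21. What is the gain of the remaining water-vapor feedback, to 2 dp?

0.41

Amplification A = ΔT/ΔT₀ = 5.78/2.5 = 2.312.
Total gain g = 1 − 1/A = 1 − 1/2.312 = 0.5675.
Known gains sum to -0.096 + 0.0446 + 0.21 = 0.1586.
g_wv = 0.5675 − 0.1586 = 0.41.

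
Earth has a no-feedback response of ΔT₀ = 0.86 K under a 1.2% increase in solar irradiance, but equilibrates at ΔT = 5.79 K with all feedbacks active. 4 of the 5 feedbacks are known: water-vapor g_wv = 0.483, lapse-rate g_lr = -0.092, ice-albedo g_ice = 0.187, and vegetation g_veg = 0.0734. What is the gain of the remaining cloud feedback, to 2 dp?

Amplification A = ΔT/ΔT₀ = 5.79/0.86 = 6.733.
Total gain g = 1 − 1/A = 1 − 1/6.733 = 0.8515.
Known gains sum to 0.483 − 0.092 + 0.187 + 0.0734 = 0.6514.
g_cld = 0.8515 − 0.6514 = 0.20.

0.20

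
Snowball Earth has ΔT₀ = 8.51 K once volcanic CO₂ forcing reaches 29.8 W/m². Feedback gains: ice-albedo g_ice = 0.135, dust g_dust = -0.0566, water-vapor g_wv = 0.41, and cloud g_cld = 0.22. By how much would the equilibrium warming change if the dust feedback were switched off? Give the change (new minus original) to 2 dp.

Original: g = 0.7084, ΔT = 8.51/(1−0.7084) = 29.1838 K.
Without dust: g' = 0.765, ΔT' = 8.51/(1−0.765) = 36.2128 K.
Change = 36.2128 − 29.1838 = 7.03 K.

7.03 K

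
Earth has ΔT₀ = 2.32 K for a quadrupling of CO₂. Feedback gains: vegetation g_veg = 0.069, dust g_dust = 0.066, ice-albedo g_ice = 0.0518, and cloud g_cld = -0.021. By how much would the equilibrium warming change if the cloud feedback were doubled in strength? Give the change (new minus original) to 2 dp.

-0.07 K

Original: g = 0.1658, ΔT = 2.32/(1−0.1658) = 2.7811 K.
With doubled cloud: g' = 0.1448, ΔT' = 2.32/(1−0.1448) = 2.7128 K.
Change = 2.7128 − 2.7811 = -0.07 K.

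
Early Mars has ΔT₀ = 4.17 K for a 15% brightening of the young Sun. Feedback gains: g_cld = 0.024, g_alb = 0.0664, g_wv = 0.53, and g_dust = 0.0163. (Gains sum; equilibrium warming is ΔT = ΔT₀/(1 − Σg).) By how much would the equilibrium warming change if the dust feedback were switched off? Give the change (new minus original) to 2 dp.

-0.49 K

Original: g = 0.6367, ΔT = 4.17/(1−0.6367) = 11.4781 K.
Without dust: g' = 0.6204, ΔT' = 4.17/(1−0.6204) = 10.9852 K.
Change = 10.9852 − 11.4781 = -0.49 K.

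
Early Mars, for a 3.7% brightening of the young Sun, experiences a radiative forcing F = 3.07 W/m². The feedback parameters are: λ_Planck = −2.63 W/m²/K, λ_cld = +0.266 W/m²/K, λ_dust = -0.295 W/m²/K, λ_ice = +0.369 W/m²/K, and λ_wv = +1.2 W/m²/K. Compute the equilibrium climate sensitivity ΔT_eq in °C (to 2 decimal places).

2.82 °C

Net feedback parameter λ = (−2.63) + (+0.266) + (-0.295) + (+0.369) + (+1.2) = -1.09 W/m²/K.
ΔT = −F/λ = −3.07/(-1.09) = 2.82 °C.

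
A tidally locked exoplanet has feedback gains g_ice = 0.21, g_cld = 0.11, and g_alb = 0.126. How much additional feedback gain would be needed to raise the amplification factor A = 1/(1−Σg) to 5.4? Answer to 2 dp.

0.37

Current total gain = 0.446.
Target gain for A = 5.4: g* = 1 − 1/5.4 = 0.8148.
Additional gain needed = 0.8148 − 0.446 = 0.37.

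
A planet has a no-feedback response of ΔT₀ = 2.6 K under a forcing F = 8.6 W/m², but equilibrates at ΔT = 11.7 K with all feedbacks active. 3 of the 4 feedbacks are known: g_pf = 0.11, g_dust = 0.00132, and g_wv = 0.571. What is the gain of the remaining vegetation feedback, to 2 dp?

Amplification A = ΔT/ΔT₀ = 11.7/2.6 = 4.5.
Total gain g = 1 − 1/A = 1 − 1/4.5 = 0.7778.
Known gains sum to 0.11 + 0.00132 + 0.571 = 0.68232.
g_veg = 0.7778 − 0.68232 = 0.10.

0.10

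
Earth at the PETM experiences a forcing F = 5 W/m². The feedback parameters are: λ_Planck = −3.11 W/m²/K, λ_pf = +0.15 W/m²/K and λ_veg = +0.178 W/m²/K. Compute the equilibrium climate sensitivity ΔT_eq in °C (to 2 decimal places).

1.80 °C

Net feedback parameter λ = (−3.11) + (+0.15) + (+0.178) = -2.782 W/m²/K.
ΔT = −F/λ = −5/(-2.782) = 1.80 °C.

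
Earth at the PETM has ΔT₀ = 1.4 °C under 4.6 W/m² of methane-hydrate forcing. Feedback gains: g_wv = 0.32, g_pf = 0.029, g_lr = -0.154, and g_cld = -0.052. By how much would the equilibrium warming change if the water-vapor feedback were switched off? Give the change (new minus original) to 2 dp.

Original: g = 0.143, ΔT = 1.4/(1−0.143) = 1.6336 °C.
Without water-vapor: g' = -0.177, ΔT' = 1.4/(1+0.177) = 1.1895 °C.
Change = 1.1895 − 1.6336 = -0.44 °C.

-0.44 °C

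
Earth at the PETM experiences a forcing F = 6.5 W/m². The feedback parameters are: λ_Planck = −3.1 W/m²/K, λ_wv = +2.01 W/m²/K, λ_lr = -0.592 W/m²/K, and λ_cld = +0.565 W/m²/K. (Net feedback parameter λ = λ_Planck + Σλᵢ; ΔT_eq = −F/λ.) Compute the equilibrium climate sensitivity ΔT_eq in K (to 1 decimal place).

5.8 K

Net feedback parameter λ = (−3.1) + (+2.01) + (-0.592) + (+0.565) = -1.117 W/m²/K.
ΔT = −F/λ = −6.5/(-1.117) = 5.8 K.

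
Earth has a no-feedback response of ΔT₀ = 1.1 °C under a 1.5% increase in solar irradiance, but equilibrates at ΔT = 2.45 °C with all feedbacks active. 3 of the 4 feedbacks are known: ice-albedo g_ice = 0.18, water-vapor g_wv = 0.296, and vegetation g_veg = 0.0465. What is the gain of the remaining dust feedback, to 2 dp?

0.03

Amplification A = ΔT/ΔT₀ = 2.45/1.1 = 2.227.
Total gain g = 1 − 1/A = 1 − 1/2.227 = 0.551.
Known gains sum to 0.18 + 0.296 + 0.0465 = 0.5225.
g_dust = 0.551 − 0.5225 = 0.03.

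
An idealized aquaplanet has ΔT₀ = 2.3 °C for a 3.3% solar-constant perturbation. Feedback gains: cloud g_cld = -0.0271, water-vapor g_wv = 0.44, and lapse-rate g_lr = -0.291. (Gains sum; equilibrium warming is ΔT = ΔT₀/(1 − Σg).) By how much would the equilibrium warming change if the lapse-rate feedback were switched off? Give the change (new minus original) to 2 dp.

1.30 °C

Original: g = 0.1219, ΔT = 2.3/(1−0.1219) = 2.6193 °C.
Without lapse-rate: g' = 0.4129, ΔT' = 2.3/(1−0.4129) = 3.9176 °C.
Change = 3.9176 − 2.6193 = 1.30 °C.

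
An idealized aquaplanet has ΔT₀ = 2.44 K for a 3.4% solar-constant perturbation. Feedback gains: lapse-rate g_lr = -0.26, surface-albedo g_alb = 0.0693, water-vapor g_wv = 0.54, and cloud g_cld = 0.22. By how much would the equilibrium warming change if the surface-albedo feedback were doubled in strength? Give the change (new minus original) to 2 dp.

1.09 K

Original: g = 0.5693, ΔT = 2.44/(1−0.5693) = 5.6652 K.
With doubled surface-albedo: g' = 0.6386, ΔT' = 2.44/(1−0.6386) = 6.7515 K.
Change = 6.7515 − 5.6652 = 1.09 K.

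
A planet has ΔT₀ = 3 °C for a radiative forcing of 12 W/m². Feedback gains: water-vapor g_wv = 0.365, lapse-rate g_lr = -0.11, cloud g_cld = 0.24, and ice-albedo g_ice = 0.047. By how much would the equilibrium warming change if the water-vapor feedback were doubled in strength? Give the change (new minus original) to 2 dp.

Original: g = 0.542, ΔT = 3/(1−0.542) = 6.5502 °C.
With doubled water-vapor: g' = 0.907, ΔT' = 3/(1−0.907) = 32.2581 °C.
Change = 32.2581 − 6.5502 = 25.71 °C.

25.71 °C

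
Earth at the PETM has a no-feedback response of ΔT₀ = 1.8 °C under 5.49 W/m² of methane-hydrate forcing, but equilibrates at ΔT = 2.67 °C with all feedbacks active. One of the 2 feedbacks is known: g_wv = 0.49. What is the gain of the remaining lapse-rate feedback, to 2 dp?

-0.16

Amplification A = ΔT/ΔT₀ = 2.67/1.8 = 1.483.
Total gain g = 1 − 1/A = 1 − 1/1.483 = 0.3257.
The known gain is 0.49.
g_lr = 0.3257 − 0.49 = -0.16.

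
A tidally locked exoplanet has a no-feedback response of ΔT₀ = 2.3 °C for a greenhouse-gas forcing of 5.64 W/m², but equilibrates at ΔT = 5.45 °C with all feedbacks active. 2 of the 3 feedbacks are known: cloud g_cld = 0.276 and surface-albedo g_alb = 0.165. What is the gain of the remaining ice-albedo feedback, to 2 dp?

0.14

Amplification A = ΔT/ΔT₀ = 5.45/2.3 = 2.37.
Total gain g = 1 − 1/A = 1 − 1/2.37 = 0.5781.
Known gains sum to 0.276 + 0.165 = 0.441.
g_ice = 0.5781 − 0.441 = 0.14.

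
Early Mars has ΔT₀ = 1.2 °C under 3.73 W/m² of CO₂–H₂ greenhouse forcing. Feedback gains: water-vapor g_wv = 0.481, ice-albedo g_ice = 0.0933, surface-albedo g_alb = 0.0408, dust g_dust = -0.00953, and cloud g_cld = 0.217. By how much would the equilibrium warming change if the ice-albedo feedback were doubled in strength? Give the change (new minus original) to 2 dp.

Original: g = 0.82257, ΔT = 1.2/(1−0.82257) = 6.7632 °C.
With doubled ice-albedo: g' = 0.91587, ΔT' = 1.2/(1−0.91587) = 14.2636 °C.
Change = 14.2636 − 6.7632 = 7.50 °C.

7.50 °C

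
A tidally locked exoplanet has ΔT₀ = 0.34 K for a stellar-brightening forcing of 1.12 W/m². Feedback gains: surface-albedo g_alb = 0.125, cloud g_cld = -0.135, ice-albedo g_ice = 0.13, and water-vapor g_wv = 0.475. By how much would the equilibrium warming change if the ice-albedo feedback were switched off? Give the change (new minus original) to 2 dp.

Original: g = 0.595, ΔT = 0.34/(1−0.595) = 0.8395 K.
Without ice-albedo: g' = 0.465, ΔT' = 0.34/(1−0.465) = 0.6355 K.
Change = 0.6355 − 0.8395 = -0.20 K.

-0.20 K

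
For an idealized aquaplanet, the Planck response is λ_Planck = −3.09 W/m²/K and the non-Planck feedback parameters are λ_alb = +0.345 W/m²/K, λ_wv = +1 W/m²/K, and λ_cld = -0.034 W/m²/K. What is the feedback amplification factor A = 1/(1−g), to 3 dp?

Convert to gains: g_alb = 0.345/3.09 = 0.1117; g_wv = 1/3.09 = 0.3236; g_cld = -0.034/3.09 = -0.011.
Total gain g = 0.4243.
A = 1/(1 − 0.4243) = 1.737.

1.737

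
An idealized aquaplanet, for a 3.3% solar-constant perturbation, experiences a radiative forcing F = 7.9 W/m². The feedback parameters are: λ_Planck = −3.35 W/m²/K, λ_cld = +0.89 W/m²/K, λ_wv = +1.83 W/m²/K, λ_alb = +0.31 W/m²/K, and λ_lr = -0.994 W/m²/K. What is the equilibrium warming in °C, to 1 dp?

6.0 °C

Net feedback parameter λ = (−3.35) + (+0.89) + (+1.83) + (+0.31) + (-0.994) = -1.314 W/m²/K.
ΔT = −F/λ = −7.9/(-1.314) = 6.0 °C.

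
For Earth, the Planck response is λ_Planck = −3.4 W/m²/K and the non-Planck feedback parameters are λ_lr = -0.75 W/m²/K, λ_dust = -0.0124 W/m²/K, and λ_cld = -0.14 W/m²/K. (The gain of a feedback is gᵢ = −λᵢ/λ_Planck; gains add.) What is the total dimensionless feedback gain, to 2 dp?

-0.27

Convert to gains: g_lr = -0.75/3.4 = -0.2206; g_dust = -0.0124/3.4 = -0.003647; g_cld = -0.14/3.4 = -0.04118.
Total gain g = -0.265427.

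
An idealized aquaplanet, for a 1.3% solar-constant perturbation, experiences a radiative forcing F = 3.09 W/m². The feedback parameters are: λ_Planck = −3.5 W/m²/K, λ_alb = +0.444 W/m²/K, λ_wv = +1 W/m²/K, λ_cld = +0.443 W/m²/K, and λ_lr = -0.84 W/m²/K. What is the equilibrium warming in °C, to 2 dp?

Net feedback parameter λ = (−3.5) + (+0.444) + (+1) + (+0.443) + (-0.84) = -2.453 W/m²/K.
ΔT = −F/λ = −3.09/(-2.453) = 1.26 °C.

1.26 °C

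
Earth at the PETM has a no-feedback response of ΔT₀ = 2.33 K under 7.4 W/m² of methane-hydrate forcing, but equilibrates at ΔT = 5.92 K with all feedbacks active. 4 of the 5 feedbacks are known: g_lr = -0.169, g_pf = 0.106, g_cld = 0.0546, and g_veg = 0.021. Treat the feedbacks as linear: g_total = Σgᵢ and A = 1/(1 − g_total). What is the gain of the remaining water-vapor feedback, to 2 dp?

0.59

Amplification A = ΔT/ΔT₀ = 5.92/2.33 = 2.541.
Total gain g = 1 − 1/A = 1 − 1/2.541 = 0.6065.
Known gains sum to -0.169 + 0.106 + 0.0546 + 0.021 = 0.0126.
g_wv = 0.6065 − 0.0126 = 0.59.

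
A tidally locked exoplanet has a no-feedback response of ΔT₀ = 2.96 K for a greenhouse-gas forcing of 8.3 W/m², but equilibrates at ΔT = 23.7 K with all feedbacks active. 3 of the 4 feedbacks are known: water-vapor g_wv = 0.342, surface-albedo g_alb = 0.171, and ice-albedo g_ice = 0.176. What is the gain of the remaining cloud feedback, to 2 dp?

Amplification A = ΔT/ΔT₀ = 23.7/2.96 = 8.007.
Total gain g = 1 − 1/A = 1 − 1/8.007 = 0.8751.
Known gains sum to 0.342 + 0.171 + 0.176 = 0.689.
g_cld = 0.8751 − 0.689 = 0.19.

0.19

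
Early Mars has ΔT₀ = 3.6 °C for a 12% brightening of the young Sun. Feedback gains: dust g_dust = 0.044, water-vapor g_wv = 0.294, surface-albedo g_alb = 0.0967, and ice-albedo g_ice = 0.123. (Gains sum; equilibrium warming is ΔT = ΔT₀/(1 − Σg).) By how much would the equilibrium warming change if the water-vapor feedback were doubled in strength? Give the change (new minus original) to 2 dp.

16.14 °C

Original: g = 0.5577, ΔT = 3.6/(1−0.5577) = 8.1393 °C.
With doubled water-vapor: g' = 0.8517, ΔT' = 3.6/(1−0.8517) = 24.2751 °C.
Change = 24.2751 − 8.1393 = 16.14 °C.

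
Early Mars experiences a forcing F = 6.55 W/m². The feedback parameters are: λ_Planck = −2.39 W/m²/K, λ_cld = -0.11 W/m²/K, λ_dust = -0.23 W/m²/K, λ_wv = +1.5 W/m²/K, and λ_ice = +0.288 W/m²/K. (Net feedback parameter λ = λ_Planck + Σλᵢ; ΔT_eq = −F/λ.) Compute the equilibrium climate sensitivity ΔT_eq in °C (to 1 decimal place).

7.0 °C

Net feedback parameter λ = (−2.39) + (-0.11) + (-0.23) + (+1.5) + (+0.288) = -0.942 W/m²/K.
ΔT = −F/λ = −6.55/(-0.942) = 7.0 °C.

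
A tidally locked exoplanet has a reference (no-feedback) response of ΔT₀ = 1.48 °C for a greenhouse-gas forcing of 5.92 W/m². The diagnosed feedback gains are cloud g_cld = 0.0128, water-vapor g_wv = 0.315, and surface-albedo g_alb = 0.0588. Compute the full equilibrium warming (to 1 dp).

Total gain g = 0.0128 + 0.315 + 0.0588 = 0.3866.
Amplification A = 1/(1 − 0.3866) = 1.63.
ΔT = 1.48 × 1.63 = 2.4 °C.

2.4 °C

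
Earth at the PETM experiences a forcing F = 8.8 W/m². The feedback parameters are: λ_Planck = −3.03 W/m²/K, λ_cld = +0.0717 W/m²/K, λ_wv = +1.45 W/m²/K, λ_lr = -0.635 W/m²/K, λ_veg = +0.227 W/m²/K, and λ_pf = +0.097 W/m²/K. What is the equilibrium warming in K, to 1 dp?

Net feedback parameter λ = (−3.03) + (+0.0717) + (+1.45) + (-0.635) + (+0.227) + (+0.097) = -1.8193 W/m²/K.
ΔT = −F/λ = −8.8/(-1.8193) = 4.8 K.

4.8 K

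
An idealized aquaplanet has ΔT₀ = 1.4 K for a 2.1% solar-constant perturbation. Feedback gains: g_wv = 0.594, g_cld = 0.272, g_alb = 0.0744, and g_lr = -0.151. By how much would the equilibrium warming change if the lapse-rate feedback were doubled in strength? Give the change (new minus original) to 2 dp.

-2.78 K

Original: g = 0.7894, ΔT = 1.4/(1−0.7894) = 6.6477 K.
With doubled lapse-rate: g' = 0.6384, ΔT' = 1.4/(1−0.6384) = 3.8717 K.
Change = 3.8717 − 6.6477 = -2.78 K.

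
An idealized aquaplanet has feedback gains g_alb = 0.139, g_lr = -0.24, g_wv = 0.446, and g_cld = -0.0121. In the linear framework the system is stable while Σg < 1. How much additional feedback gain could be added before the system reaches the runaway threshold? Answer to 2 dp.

Current total gain = 0.139 − 0.24 + 0.446 − 0.0121 = 0.3329.
Margin to runaway = 1 − 0.3329 = 0.67.

0.67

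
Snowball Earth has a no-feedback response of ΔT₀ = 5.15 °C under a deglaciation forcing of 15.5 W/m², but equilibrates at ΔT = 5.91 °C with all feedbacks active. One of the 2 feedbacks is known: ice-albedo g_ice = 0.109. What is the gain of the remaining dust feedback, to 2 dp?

Amplification A = ΔT/ΔT₀ = 5.91/5.15 = 1.148.
Total gain g = 1 − 1/A = 1 − 1/1.148 = 0.1289.
The known gain is 0.109.
g_dust = 0.1289 − 0.109 = 0.02.

0.02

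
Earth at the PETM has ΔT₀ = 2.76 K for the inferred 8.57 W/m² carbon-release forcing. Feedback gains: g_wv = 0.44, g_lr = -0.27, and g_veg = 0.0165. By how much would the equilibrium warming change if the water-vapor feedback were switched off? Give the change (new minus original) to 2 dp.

Original: g = 0.1865, ΔT = 2.76/(1−0.1865) = 3.3927 K.
Without water-vapor: g' = -0.2535, ΔT' = 2.76/(1+0.2535) = 2.2018 K.
Change = 2.2018 − 3.3927 = -1.19 K.

-1.19 K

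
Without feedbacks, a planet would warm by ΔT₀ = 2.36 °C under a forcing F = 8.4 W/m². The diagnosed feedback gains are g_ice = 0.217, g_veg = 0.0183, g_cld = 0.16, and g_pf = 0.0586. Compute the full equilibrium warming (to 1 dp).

Total gain g = 0.217 + 0.0183 + 0.16 + 0.0586 = 0.4539.
Amplification A = 1/(1 − 0.4539) = 1.831.
ΔT = 2.36 × 1.831 = 4.3 °C.

4.3 °C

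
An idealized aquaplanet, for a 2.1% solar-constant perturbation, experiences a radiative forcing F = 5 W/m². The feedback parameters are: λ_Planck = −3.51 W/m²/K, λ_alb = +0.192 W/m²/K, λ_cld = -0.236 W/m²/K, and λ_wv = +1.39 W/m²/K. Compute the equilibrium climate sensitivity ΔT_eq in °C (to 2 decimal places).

Net feedback parameter λ = (−3.51) + (+0.192) + (-0.236) + (+1.39) = -2.164 W/m²/K.
ΔT = −F/λ = −5/(-2.164) = 2.31 °C.

2.31 °C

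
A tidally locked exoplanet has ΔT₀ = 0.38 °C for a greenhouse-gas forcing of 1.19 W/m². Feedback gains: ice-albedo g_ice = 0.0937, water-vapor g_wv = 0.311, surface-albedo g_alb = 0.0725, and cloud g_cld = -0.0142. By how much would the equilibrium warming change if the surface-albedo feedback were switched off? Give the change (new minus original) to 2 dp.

-0.08 °C

Original: g = 0.463, ΔT = 0.38/(1−0.463) = 0.7076 °C.
Without surface-albedo: g' = 0.3905, ΔT' = 0.38/(1−0.3905) = 0.6235 °C.
Change = 0.6235 − 0.7076 = -0.08 °C.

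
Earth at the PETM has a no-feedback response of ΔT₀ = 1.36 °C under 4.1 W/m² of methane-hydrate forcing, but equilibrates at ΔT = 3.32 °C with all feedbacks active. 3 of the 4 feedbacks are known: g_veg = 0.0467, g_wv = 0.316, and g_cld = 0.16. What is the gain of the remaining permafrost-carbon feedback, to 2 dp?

0.07

Amplification A = ΔT/ΔT₀ = 3.32/1.36 = 2.441.
Total gain g = 1 − 1/A = 1 − 1/2.441 = 0.5903.
Known gains sum to 0.0467 + 0.316 + 0.16 = 0.5227.
g_pf = 0.5903 − 0.5227 = 0.07.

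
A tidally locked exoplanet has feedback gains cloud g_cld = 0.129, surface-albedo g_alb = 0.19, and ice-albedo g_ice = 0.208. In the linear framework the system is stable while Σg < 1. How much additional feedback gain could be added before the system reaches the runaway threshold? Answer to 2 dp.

Current total gain = 0.129 + 0.19 + 0.208 = 0.527.
Margin to runaway = 1 − 0.527 = 0.47.

0.47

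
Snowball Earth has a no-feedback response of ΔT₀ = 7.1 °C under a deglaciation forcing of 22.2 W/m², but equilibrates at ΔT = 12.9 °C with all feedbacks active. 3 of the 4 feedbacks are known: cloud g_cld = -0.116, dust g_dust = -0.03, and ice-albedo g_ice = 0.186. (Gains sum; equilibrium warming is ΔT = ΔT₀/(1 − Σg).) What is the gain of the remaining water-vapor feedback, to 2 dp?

Amplification A = ΔT/ΔT₀ = 12.9/7.1 = 1.817.
Total gain g = 1 − 1/A = 1 − 1/1.817 = 0.4496.
Known gains sum to -0.116 − 0.03 + 0.186 = 0.04.
g_wv = 0.4496 − 0.04 = 0.41.

0.41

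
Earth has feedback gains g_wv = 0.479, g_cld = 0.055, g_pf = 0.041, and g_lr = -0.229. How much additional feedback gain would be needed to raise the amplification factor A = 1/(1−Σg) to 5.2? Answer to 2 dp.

0.46

Current total gain = 0.346.
Target gain for A = 5.2: g* = 1 − 1/5.2 = 0.8077.
Additional gain needed = 0.8077 − 0.346 = 0.46.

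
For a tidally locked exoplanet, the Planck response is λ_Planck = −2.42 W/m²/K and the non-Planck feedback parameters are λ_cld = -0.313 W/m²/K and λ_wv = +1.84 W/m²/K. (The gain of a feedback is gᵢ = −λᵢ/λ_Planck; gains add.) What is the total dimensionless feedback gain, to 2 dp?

Convert to gains: g_cld = -0.313/2.42 = -0.1293; g_wv = 1.84/2.42 = 0.7603.
Total gain g = 0.631.

0.63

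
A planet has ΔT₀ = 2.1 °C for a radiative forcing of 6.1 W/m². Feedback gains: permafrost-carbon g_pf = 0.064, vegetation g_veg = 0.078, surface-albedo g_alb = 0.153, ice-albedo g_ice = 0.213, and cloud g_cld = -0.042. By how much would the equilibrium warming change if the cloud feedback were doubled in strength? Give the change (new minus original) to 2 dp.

Original: g = 0.466, ΔT = 2.1/(1−0.466) = 3.9326 °C.
With doubled cloud: g' = 0.424, ΔT' = 2.1/(1−0.424) = 3.6458 °C.
Change = 3.6458 − 3.9326 = -0.29 °C.

-0.29 °C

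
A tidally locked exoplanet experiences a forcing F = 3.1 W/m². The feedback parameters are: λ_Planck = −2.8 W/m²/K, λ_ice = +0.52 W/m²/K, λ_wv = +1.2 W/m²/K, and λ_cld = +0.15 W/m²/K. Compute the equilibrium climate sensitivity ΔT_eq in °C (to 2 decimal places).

Net feedback parameter λ = (−2.8) + (+0.52) + (+1.2) + (+0.15) = -0.93 W/m²/K.
ΔT = −F/λ = −3.1/(-0.93) = 3.33 °C.

3.33 °C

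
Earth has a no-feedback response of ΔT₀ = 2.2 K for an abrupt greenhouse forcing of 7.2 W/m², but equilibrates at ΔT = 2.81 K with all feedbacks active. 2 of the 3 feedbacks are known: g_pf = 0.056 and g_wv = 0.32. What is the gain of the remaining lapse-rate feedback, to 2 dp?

-0.16

Amplification A = ΔT/ΔT₀ = 2.81/2.2 = 1.277.
Total gain g = 1 − 1/A = 1 − 1/1.277 = 0.2169.
Known gains sum to 0.056 + 0.32 = 0.376.
g_lr = 0.2169 − 0.376 = -0.16.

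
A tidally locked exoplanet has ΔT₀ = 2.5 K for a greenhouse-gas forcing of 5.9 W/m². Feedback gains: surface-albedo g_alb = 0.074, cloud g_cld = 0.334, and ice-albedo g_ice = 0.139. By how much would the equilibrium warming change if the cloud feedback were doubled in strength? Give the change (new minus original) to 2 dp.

Original: g = 0.547, ΔT = 2.5/(1−0.547) = 5.5188 K.
With doubled cloud: g' = 0.881, ΔT' = 2.5/(1−0.881) = 21.0084 K.
Change = 21.0084 − 5.5188 = 15.49 K.

15.49 K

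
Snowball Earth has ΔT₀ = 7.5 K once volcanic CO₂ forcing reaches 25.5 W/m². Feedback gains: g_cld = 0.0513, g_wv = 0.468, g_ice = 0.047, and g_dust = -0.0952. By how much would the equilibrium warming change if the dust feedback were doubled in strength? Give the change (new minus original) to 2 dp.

Original: g = 0.4711, ΔT = 7.5/(1−0.4711) = 14.1804 K.
With doubled dust: g' = 0.3759, ΔT' = 7.5/(1−0.3759) = 12.0173 K.
Change = 12.0173 − 14.1804 = -2.16 K.

-2.16 K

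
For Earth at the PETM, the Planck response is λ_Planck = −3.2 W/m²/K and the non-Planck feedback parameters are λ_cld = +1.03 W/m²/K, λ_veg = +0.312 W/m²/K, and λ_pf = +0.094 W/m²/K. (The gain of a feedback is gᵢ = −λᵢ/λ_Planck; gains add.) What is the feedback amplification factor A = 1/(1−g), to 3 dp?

1.814

Convert to gains: g_cld = 1.03/3.2 = 0.3219; g_veg = 0.312/3.2 = 0.0975; g_pf = 0.094/3.2 = 0.02937.
Total gain g = 0.44877.
A = 1/(1 − 0.44877) = 1.814.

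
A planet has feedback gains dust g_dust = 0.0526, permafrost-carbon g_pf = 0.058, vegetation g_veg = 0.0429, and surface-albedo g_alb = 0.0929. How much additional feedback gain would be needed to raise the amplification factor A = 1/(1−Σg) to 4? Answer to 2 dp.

0.50

Current total gain = 0.2464.
Target gain for A = 4: g* = 1 − 1/4 = 0.75.
Additional gain needed = 0.75 − 0.2464 = 0.50.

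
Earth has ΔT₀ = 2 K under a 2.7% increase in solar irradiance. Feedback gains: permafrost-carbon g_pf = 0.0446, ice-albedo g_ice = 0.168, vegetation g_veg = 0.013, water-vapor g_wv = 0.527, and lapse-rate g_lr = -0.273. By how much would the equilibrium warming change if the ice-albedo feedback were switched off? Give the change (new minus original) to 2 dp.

-0.94 K

Original: g = 0.4796, ΔT = 2/(1−0.4796) = 3.8432 K.
Without ice-albedo: g' = 0.3116, ΔT' = 2/(1−0.3116) = 2.9053 K.
Change = 2.9053 − 3.8432 = -0.94 K.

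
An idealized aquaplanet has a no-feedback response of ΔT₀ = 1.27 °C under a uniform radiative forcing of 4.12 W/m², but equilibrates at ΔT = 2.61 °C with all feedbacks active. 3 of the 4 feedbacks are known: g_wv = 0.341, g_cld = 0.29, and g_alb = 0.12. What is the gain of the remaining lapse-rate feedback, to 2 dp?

-0.24

Amplification A = ΔT/ΔT₀ = 2.61/1.27 = 2.055.
Total gain g = 1 − 1/A = 1 − 1/2.055 = 0.5134.
Known gains sum to 0.341 + 0.29 + 0.12 = 0.751.
g_lr = 0.5134 − 0.751 = -0.24.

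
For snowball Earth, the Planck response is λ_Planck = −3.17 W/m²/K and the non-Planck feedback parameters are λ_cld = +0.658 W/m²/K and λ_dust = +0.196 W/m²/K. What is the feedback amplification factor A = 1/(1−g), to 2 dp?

1.37

Convert to gains: g_cld = 0.658/3.17 = 0.2076; g_dust = 0.196/3.17 = 0.06183.
Total gain g = 0.26943.
A = 1/(1 − 0.26943) = 1.37.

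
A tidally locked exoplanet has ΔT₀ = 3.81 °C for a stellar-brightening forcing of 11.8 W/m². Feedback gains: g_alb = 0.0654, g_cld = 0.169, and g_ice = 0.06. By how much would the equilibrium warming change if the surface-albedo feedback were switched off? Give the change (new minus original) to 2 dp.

-0.46 °C

Original: g = 0.2944, ΔT = 3.81/(1−0.2944) = 5.3997 °C.
Without surface-albedo: g' = 0.229, ΔT' = 3.81/(1−0.229) = 4.9416 °C.
Change = 4.9416 − 5.3997 = -0.46 °C.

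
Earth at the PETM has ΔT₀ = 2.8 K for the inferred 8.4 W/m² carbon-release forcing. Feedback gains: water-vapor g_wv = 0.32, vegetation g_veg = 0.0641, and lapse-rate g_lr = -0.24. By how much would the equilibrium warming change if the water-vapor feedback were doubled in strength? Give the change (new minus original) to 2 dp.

1.95 K

Original: g = 0.1441, ΔT = 2.8/(1−0.1441) = 3.2714 K.
With doubled water-vapor: g' = 0.4641, ΔT' = 2.8/(1−0.4641) = 5.2249 K.
Change = 5.2249 − 3.2714 = 1.95 K.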